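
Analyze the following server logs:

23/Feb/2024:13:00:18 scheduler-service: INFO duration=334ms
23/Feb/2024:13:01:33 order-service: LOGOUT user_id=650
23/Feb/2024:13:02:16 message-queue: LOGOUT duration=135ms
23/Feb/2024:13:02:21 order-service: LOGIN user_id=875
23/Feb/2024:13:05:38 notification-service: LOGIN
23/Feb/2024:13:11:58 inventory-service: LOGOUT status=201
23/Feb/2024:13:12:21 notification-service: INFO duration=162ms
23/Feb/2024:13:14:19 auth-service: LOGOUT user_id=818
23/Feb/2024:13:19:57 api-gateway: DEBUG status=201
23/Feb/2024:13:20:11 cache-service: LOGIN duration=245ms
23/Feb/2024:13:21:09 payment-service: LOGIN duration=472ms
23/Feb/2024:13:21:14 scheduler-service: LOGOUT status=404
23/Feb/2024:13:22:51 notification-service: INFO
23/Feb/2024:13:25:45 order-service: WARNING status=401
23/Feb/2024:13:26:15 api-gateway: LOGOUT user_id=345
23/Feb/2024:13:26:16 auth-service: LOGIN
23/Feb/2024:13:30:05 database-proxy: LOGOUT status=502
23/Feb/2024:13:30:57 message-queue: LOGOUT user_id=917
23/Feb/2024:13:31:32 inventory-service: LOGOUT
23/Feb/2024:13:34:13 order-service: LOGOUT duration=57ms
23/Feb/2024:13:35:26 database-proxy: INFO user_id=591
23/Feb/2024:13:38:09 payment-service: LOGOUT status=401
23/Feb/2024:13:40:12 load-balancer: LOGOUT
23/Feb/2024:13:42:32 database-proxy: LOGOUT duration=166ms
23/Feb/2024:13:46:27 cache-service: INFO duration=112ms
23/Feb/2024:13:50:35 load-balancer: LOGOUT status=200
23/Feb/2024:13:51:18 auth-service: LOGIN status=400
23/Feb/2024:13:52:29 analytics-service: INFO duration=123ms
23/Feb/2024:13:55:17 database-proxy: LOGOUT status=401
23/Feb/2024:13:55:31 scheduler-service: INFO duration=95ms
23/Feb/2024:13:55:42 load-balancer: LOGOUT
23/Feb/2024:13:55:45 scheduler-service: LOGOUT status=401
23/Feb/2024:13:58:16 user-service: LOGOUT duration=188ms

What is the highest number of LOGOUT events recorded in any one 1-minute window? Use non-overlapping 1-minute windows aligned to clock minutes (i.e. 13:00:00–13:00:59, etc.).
3

To find the burst window:

1. Divide the log period into non-overlapping 1-minute windows starting at 13:00
2. Count LOGOUT events in each window
3. Find the window with maximum count
4. Maximum events in a window: 3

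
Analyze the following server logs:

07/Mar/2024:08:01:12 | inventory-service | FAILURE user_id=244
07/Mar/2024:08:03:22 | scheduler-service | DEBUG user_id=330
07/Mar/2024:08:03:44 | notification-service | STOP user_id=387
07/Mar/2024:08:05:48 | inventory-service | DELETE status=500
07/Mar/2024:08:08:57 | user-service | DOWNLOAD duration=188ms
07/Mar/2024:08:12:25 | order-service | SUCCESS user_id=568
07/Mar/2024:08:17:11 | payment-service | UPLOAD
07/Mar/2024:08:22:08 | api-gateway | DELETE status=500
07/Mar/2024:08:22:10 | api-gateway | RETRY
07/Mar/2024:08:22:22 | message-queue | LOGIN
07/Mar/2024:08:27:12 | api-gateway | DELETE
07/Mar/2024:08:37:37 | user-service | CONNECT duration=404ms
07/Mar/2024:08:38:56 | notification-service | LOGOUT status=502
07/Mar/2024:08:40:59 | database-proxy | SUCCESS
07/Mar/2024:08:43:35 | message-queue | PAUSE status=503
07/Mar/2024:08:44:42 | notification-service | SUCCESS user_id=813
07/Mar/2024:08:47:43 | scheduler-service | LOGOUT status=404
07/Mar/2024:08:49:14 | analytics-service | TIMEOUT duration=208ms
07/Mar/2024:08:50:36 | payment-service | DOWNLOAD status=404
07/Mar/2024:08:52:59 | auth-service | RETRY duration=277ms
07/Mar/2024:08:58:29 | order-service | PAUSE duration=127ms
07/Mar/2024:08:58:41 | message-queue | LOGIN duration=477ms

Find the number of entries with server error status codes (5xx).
4

To find matching entries:

1. Pattern to match: server error status codes (5xx)
2. Scan each log entry for the pattern
3. Count matches: 4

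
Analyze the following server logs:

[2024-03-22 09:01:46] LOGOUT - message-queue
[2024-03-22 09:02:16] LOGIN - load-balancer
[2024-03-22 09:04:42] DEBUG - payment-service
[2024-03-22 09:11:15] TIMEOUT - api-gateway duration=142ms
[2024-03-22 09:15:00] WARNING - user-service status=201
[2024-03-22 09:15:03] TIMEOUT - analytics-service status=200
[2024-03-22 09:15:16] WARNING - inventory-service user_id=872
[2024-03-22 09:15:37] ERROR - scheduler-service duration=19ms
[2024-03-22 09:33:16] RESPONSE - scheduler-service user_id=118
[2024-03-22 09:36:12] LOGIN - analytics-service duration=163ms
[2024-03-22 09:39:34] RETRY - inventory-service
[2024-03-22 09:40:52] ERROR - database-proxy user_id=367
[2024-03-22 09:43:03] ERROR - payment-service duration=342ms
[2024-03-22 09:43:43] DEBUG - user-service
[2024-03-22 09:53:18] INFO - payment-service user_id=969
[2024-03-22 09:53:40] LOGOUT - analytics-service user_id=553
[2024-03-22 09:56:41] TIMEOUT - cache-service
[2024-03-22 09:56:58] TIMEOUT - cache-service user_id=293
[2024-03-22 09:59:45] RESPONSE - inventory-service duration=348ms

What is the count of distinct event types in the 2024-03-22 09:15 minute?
3

To count unique event types:

1. Filter events in the minute starting at 2024-03-22 09:15
2. Extract event types from matching entries
3. Count unique types: 3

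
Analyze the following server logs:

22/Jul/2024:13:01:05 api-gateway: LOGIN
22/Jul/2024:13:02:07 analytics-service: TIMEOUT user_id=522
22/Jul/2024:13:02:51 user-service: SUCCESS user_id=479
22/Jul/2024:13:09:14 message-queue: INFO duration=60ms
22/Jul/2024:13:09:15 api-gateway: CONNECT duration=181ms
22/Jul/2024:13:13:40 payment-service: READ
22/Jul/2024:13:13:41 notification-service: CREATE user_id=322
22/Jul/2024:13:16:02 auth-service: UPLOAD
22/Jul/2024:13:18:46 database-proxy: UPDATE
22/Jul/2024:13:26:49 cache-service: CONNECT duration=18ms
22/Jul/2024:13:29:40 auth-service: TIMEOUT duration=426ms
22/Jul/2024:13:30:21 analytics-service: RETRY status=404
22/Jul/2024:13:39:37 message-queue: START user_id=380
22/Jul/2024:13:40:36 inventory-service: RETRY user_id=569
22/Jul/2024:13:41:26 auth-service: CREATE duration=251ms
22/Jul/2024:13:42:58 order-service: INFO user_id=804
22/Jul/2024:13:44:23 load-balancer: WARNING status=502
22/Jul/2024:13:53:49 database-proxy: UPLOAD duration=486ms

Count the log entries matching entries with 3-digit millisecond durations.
4

To find matching entries:

1. Pattern to match: entries with 3-digit millisecond durations
2. Scan each log entry for the pattern
3. Count matches: 4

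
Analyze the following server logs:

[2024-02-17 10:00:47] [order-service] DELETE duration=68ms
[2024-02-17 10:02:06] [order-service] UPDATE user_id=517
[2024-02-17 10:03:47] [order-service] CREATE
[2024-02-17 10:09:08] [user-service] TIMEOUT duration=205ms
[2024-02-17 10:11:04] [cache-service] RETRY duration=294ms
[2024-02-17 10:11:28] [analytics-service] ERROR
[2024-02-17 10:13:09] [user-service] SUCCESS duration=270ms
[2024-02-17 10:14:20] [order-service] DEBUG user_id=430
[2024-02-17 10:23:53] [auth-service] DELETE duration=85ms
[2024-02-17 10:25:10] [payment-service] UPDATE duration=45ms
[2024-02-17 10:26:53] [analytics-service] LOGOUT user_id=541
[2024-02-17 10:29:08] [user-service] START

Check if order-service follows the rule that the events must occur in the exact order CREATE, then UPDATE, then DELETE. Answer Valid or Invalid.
Invalid

To validate ordering:

1. Required order: CREATE → UPDATE → DELETE
2. Rule: the events must occur in the exact order CREATE, then UPDATE, then DELETE
3. Check actual order of events for order-service
4. Result: Invalid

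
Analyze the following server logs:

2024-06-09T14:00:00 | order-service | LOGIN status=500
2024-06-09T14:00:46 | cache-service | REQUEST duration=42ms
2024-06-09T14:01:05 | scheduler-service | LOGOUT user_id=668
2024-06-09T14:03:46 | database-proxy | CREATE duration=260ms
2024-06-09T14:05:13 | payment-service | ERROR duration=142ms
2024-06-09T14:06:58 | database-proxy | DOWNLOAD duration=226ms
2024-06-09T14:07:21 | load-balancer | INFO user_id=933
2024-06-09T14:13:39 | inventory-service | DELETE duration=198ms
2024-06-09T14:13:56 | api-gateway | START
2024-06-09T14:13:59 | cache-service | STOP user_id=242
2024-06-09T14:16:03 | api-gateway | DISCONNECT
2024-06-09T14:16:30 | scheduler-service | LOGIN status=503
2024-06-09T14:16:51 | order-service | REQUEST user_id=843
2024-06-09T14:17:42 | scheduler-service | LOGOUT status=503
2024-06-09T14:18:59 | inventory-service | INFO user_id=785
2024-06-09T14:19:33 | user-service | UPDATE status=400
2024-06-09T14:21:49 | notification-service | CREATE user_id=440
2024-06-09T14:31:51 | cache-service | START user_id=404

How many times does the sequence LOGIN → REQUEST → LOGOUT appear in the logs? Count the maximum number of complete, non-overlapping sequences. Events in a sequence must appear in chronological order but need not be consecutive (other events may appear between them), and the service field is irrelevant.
2

To count sequences:

1. Look for pattern: LOGIN → REQUEST → LOGOUT
2. Greedily scan the log in chronological order, matching each sequence element in turn (ignoring service)
3. Each time the full pattern completes, increment the count and restart matching from the next event
4. Complete non-overlapping sequences found: 2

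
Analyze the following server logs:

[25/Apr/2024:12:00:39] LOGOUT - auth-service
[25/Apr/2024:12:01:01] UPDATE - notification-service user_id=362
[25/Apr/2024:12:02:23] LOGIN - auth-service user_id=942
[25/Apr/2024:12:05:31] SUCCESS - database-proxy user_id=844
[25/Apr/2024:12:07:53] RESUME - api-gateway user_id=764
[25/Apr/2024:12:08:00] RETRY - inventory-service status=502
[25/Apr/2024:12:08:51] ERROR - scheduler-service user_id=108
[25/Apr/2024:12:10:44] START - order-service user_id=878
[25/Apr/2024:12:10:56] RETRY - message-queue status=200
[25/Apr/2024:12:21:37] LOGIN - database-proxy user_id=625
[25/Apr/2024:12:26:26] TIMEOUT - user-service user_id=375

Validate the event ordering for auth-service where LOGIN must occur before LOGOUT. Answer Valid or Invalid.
Invalid

To validate ordering:

1. Required order: LOGIN → LOGOUT
2. Rule: LOGIN must occur before LOGOUT
3. Check actual order of events for auth-service
4. Result: Invalid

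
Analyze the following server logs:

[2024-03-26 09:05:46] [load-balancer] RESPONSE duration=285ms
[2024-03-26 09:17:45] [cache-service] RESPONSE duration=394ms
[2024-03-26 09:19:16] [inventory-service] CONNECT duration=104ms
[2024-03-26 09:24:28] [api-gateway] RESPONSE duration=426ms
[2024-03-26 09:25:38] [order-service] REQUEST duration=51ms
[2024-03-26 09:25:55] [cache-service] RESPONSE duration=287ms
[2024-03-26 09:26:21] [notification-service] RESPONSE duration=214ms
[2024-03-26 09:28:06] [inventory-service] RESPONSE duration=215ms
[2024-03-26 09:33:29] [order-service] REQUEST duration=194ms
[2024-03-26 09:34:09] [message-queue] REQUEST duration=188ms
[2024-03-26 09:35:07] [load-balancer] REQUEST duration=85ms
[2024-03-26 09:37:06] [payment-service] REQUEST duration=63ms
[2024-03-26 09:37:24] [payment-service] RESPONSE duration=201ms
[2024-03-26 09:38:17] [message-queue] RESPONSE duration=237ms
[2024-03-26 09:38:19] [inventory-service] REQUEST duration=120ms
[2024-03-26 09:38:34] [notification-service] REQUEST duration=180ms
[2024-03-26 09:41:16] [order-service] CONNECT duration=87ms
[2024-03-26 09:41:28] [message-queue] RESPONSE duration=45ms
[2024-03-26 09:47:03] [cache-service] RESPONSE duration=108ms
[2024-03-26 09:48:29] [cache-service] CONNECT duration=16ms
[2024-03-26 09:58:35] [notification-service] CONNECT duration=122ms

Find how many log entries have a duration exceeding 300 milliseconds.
2

To count timeouts:

1. Threshold: 300ms
2. Extract duration from each log entry
3. Count entries where duration > 300
4. Timeout count: 2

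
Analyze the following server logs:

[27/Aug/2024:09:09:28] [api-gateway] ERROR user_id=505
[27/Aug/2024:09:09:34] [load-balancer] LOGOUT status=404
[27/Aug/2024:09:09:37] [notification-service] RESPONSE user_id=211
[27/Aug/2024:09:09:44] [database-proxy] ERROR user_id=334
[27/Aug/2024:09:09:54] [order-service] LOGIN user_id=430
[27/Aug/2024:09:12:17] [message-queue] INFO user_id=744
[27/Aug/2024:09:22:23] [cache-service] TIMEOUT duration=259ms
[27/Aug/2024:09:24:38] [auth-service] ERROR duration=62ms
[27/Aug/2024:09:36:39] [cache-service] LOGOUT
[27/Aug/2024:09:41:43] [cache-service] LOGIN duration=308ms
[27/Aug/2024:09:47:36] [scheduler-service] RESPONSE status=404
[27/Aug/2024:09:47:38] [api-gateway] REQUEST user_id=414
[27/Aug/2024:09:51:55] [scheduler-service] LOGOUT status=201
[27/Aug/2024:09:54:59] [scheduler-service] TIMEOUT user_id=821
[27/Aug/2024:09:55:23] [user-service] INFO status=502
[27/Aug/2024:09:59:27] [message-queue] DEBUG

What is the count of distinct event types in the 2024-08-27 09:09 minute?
4

To count unique event types:

1. Filter events in the minute starting at 2024-08-27 09:09
2. Extract event types from matching entries
3. Count unique types: 4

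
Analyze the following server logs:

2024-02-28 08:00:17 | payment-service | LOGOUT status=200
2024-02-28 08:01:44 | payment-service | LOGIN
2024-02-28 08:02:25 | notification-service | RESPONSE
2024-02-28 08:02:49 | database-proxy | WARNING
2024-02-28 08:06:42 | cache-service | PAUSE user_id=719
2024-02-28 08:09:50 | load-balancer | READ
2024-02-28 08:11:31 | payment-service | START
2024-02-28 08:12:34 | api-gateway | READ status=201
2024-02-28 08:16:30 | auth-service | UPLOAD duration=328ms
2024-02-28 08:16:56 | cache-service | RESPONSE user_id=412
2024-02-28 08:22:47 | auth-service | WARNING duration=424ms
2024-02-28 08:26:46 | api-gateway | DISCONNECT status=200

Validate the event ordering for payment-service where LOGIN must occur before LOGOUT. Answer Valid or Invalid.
Invalid

To validate ordering:

1. Required order: LOGIN → LOGOUT
2. Rule: LOGIN must occur before LOGOUT
3. Check actual order of events for payment-service
4. Result: Invalid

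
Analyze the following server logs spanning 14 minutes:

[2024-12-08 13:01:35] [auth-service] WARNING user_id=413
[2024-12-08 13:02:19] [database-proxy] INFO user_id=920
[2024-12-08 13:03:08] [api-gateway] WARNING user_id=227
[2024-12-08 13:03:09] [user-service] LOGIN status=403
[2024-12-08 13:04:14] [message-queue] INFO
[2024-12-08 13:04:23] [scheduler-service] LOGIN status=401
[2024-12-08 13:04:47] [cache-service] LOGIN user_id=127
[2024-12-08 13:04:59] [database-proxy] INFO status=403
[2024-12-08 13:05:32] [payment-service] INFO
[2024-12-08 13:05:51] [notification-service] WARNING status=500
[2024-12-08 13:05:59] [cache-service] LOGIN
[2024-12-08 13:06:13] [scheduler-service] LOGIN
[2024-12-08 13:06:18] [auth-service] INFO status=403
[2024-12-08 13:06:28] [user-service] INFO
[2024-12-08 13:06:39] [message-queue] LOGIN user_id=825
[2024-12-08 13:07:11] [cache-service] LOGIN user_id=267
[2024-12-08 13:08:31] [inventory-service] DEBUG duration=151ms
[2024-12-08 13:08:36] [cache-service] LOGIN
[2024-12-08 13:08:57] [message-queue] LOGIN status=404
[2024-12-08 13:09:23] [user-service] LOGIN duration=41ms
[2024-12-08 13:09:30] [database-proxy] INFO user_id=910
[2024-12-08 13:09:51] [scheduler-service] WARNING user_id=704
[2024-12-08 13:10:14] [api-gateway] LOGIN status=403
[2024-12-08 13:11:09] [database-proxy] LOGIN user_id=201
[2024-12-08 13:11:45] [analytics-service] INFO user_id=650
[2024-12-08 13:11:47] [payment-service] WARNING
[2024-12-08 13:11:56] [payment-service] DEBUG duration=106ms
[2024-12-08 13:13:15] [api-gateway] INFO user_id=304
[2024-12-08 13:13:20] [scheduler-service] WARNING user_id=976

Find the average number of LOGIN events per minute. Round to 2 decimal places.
0.86

To calculate the rate:

1. Count total LOGIN events: 12
2. Total time period: 14 minutes
3. Rate = 12 / 14 = 0.86 events per minute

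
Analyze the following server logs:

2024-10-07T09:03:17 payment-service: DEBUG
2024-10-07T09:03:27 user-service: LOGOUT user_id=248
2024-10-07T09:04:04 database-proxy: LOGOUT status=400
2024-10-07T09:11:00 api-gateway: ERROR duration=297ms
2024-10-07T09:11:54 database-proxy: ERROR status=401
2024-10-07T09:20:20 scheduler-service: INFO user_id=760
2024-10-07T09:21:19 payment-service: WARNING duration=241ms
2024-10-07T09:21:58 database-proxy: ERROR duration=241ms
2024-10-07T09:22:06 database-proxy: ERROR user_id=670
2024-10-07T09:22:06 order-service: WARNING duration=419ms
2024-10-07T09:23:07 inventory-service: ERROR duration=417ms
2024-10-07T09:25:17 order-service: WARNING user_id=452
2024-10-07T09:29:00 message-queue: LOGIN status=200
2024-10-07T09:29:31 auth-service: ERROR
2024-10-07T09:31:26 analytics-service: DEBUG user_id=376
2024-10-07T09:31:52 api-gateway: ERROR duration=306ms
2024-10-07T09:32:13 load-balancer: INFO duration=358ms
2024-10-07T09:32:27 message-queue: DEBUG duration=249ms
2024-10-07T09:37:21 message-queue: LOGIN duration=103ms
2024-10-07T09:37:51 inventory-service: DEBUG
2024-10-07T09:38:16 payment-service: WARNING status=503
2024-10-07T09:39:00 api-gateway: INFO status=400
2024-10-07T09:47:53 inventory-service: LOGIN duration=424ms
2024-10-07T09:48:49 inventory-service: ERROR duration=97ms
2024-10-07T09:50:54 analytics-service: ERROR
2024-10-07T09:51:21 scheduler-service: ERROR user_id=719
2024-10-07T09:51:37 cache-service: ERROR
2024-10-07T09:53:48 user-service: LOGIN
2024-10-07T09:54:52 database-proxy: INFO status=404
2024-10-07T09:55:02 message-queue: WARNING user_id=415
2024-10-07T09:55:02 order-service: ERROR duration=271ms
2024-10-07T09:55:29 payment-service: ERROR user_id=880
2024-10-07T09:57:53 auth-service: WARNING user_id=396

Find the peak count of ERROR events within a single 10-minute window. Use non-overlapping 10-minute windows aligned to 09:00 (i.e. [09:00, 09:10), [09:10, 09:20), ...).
5

To find the burst window:

1. Divide the log period into non-overlapping 10-minute windows starting at 09:00
2. Count ERROR events in each window
3. Find the window with maximum count
4. Maximum events in a window: 5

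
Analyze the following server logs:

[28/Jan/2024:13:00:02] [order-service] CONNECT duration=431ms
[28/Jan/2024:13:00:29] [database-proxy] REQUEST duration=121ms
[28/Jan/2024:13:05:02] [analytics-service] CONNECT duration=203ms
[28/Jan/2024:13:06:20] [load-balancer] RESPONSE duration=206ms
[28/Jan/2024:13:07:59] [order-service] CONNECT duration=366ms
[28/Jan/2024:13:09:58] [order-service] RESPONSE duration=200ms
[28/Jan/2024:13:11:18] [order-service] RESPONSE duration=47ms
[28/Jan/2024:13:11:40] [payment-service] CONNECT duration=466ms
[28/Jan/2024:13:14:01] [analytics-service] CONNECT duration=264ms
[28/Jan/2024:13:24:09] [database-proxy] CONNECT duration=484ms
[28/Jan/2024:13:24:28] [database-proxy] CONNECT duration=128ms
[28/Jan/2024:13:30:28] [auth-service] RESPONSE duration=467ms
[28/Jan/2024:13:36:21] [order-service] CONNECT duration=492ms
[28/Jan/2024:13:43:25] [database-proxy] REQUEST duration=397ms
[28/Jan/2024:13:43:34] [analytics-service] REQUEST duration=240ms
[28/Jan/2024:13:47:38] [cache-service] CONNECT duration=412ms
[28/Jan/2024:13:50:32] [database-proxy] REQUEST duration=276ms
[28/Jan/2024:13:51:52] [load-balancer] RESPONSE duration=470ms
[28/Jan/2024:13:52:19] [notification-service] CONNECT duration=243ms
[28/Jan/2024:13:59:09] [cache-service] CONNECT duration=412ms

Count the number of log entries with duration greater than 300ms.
10

To count timeouts:

1. Threshold: 300ms
2. Extract duration from each log entry
3. Count entries where duration > 300
4. Timeout count: 10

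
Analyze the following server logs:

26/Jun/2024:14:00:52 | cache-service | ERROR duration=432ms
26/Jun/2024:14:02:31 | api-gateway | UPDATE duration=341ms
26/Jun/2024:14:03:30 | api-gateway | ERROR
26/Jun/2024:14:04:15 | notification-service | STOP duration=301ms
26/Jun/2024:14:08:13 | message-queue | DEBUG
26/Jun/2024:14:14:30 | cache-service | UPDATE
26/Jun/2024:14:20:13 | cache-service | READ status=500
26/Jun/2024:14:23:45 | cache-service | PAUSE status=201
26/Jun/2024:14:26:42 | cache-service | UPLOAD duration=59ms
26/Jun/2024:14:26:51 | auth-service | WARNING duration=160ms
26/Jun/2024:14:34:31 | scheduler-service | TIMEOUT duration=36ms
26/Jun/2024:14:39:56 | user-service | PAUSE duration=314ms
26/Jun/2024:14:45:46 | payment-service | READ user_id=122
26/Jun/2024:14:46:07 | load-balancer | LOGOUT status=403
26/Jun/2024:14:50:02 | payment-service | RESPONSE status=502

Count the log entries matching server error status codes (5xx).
2

To find matching entries:

1. Pattern to match: server error status codes (5xx)
2. Scan each log entry for the pattern
3. Count matches: 2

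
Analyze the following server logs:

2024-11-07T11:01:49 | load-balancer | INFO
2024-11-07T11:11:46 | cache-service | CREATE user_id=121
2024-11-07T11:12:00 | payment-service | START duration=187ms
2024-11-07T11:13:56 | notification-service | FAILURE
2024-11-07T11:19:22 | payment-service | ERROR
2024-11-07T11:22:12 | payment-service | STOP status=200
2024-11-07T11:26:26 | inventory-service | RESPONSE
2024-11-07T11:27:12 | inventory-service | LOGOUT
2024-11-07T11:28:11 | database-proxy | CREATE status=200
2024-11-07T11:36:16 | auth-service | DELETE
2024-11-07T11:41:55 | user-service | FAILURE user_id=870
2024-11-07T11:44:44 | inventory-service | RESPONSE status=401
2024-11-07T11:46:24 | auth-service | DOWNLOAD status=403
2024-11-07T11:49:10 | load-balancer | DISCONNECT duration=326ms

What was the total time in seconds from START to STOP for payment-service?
612

To calculate state duration:

1. Find START event for payment-service: 2024-11-07T11:12:00
2. Find STOP event for payment-service: 2024-11-07T11:22:12
3. Calculate duration: 2024-11-07T11:22:12 - 2024-11-07T11:12:00 = 612 seconds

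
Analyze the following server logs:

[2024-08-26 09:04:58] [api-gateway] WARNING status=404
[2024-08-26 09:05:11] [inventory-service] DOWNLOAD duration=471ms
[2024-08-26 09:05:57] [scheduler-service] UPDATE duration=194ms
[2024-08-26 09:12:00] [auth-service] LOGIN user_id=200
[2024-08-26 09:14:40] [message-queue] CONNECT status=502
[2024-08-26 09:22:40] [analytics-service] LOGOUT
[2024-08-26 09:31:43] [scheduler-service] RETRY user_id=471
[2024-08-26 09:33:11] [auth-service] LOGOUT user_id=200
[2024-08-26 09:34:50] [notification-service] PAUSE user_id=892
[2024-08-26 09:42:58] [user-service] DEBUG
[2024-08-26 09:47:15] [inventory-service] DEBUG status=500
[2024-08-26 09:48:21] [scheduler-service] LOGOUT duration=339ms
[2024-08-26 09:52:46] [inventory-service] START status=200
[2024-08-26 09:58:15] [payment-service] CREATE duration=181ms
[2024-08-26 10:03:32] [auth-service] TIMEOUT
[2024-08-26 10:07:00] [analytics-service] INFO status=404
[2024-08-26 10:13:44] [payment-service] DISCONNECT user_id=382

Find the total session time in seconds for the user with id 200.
1271

To calculate session duration:

1. Find LOGIN event for user_id=200: 2024-08-26 09:12:00
2. Find LOGOUT event for user_id=200: 2024-08-26 09:33:11
3. Session duration: 2024-08-26 09:33:11 - 2024-08-26 09:12:00 = 1271 seconds (21 minutes)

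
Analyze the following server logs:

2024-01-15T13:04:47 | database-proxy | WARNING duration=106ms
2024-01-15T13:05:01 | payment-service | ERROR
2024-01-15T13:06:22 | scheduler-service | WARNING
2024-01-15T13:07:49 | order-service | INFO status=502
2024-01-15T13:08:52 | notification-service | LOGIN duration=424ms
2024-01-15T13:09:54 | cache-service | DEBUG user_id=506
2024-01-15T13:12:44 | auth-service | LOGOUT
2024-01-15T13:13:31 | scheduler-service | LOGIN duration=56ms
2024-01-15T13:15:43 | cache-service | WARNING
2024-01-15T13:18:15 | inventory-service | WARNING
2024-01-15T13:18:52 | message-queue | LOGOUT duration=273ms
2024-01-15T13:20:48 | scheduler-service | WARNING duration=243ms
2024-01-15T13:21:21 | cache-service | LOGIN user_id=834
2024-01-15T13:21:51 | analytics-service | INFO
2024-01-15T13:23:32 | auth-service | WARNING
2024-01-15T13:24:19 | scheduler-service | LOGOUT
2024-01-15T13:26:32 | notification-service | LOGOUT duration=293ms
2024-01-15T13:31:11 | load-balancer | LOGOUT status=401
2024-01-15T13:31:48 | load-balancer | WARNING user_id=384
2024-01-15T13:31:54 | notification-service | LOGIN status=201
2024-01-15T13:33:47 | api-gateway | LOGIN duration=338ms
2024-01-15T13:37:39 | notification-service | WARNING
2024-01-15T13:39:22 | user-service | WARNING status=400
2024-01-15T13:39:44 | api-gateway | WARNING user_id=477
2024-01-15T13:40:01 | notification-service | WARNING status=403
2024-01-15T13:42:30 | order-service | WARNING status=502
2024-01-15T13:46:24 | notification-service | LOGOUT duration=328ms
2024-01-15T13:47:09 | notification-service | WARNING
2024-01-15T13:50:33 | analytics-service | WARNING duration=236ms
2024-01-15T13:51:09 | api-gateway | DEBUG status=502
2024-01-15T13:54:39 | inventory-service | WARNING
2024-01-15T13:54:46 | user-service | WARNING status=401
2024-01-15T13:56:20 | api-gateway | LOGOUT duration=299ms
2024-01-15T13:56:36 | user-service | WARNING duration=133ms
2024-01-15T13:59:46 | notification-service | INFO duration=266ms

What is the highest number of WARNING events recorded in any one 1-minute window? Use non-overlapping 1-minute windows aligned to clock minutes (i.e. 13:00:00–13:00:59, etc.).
2

To find the burst window:

1. Divide the log period into non-overlapping 1-minute windows starting at 13:00
2. Count WARNING events in each window
3. Find the window with maximum count
4. Maximum events in a window: 2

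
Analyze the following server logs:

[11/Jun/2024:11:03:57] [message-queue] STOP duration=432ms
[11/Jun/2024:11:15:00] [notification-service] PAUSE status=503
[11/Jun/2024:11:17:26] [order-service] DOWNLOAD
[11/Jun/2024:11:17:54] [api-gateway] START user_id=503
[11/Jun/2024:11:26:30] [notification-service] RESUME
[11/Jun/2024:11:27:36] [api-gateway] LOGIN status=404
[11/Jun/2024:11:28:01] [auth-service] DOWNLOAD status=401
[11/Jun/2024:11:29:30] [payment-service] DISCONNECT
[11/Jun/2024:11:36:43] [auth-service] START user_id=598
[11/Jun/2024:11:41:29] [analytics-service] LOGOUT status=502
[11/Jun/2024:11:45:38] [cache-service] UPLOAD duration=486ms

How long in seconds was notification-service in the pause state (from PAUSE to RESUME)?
690

To calculate state duration:

1. Find PAUSE event for notification-service: 11/Jun/2024:11:15:00
2. Find RESUME event for notification-service: 11/Jun/2024:11:26:30
3. Calculate duration: 11/Jun/2024:11:26:30 - 11/Jun/2024:11:15:00 = 690 seconds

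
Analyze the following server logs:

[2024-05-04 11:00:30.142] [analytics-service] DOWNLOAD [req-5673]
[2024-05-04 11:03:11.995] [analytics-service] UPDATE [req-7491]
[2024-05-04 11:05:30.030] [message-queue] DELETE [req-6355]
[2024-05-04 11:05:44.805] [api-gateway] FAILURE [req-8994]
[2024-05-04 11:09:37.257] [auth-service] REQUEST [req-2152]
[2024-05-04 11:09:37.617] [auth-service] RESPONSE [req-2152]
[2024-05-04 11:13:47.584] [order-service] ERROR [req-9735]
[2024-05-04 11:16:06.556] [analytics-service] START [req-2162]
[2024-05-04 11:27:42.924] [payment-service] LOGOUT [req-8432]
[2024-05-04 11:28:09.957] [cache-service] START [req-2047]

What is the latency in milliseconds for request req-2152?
360

To calculate latency:

1. Find REQUEST with id req-2152: 2024-05-04 11:09:37.257
2. Find RESPONSE with id req-2152: 2024-05-04 11:09:37.617
3. Latency: 2024-05-04 11:09:37.617 - 2024-05-04 11:09:37.257 = 360ms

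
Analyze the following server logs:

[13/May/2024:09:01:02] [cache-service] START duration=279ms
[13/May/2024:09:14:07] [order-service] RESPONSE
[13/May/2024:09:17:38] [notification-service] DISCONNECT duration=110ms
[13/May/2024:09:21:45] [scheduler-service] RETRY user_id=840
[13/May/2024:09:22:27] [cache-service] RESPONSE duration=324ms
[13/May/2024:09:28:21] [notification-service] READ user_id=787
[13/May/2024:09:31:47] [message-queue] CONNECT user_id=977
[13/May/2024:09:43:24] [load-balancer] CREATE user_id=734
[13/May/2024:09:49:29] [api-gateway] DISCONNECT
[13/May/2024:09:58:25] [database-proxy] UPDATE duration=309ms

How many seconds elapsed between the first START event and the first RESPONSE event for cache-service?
1285

To find the time between events:

1. Locate the first START event for cache-service: 13/May/2024:09:01:02
2. Locate the first RESPONSE event for cache-service: 13/May/2024:09:22:27
3. Calculate the difference: 13/May/2024:09:22:27 - 13/May/2024:09:01:02 = 1285 seconds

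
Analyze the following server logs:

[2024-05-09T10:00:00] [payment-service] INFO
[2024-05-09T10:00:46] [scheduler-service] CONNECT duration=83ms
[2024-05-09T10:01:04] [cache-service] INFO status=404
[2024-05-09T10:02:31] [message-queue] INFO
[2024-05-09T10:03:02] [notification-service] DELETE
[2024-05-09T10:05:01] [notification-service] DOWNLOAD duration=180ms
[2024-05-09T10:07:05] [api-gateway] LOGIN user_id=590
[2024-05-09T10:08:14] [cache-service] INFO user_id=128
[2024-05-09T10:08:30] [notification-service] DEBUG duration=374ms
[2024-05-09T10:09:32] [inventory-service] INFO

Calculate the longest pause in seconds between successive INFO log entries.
343

To find the longest gap:

1. Extract all INFO events in chronological order
2. Calculate time differences between consecutive events
3. Find the maximum difference
4. Longest gap: 343 seconds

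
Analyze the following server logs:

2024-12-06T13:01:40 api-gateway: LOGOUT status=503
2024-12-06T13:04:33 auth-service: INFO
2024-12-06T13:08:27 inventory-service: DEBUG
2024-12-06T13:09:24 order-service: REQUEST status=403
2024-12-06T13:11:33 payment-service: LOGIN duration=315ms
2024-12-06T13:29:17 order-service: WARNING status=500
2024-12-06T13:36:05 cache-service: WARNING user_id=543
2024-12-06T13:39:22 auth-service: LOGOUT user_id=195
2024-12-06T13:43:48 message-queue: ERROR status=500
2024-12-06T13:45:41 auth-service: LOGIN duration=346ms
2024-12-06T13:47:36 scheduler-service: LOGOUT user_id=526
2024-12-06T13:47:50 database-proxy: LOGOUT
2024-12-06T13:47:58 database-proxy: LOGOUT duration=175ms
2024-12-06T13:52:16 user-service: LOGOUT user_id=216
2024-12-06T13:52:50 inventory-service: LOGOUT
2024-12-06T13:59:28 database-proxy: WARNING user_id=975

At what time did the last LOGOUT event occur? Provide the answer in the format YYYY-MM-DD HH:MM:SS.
2024-12-06 13:52:50

To find the last event:

1. Filter for all LOGOUT events
2. Sort by timestamp
3. Select the last one
4. Timestamp: 2024-12-06 13:52:50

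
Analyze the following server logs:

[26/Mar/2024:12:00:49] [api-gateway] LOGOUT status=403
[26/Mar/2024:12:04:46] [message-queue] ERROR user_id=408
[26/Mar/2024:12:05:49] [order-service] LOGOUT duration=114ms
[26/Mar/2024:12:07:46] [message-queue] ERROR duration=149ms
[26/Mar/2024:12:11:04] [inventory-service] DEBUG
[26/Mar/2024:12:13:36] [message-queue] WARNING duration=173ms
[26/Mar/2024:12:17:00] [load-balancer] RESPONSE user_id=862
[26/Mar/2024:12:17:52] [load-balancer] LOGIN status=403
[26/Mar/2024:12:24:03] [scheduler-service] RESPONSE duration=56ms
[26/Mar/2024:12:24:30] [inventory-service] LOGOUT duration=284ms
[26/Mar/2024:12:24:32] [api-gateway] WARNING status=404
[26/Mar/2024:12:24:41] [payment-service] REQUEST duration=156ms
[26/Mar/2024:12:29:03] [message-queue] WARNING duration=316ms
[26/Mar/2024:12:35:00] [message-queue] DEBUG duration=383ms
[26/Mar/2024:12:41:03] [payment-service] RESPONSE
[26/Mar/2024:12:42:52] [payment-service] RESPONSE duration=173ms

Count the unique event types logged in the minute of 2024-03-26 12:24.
4

To count unique event types:

1. Filter events in the minute starting at 2024-03-26 12:24
2. Extract event types from matching entries
3. Count unique types: 4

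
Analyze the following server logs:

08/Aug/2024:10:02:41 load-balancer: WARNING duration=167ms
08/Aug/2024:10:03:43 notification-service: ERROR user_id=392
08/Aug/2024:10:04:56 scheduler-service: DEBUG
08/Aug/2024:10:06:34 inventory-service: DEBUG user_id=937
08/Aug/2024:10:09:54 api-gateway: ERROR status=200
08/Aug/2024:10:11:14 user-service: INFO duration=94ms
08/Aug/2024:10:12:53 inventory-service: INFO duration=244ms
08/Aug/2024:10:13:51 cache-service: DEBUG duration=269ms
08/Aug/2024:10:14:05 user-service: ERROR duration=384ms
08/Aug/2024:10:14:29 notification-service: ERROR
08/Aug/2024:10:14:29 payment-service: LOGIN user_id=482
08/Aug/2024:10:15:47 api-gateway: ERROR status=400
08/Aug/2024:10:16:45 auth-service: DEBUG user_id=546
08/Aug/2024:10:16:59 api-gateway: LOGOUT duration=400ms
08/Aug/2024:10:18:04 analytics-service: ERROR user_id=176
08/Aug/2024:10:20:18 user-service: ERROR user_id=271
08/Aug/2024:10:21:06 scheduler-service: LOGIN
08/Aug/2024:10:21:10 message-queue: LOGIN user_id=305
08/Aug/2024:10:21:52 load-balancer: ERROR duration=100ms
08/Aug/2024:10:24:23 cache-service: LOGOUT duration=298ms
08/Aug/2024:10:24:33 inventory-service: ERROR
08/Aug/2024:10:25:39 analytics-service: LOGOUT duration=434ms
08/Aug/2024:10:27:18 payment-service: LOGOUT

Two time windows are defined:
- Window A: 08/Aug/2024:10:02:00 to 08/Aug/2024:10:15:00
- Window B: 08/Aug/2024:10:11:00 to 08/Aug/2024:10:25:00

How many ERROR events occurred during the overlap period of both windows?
2

To find overlap events:

1. Window A: 08/Aug/2024:10:02:00 to 08/Aug/2024:10:15:00
2. Window B: 08/Aug/2024:10:11:00 to 08/Aug/2024:10:25:00
3. Overlap period: 08/Aug/2024:10:11:00 to 08/Aug/2024:10:15:00
4. Count ERROR events in overlap: 2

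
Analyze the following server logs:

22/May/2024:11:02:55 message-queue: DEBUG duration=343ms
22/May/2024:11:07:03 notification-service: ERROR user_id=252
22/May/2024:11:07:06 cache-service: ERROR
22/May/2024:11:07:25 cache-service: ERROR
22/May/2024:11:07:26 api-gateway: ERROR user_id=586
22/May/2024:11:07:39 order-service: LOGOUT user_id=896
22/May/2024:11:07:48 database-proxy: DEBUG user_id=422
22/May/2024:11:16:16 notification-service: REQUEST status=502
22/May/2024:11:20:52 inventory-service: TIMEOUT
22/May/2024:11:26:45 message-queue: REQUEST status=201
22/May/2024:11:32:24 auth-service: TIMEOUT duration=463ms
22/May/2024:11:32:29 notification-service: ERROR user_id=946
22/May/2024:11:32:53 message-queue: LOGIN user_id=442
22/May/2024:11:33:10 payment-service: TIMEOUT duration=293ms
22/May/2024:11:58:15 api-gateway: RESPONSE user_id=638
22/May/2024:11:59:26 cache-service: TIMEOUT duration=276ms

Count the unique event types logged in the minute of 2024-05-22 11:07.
3

To count unique event types:

1. Filter events in the minute starting at 2024-05-22 11:07
2. Extract event types from matching entries
3. Count unique types: 3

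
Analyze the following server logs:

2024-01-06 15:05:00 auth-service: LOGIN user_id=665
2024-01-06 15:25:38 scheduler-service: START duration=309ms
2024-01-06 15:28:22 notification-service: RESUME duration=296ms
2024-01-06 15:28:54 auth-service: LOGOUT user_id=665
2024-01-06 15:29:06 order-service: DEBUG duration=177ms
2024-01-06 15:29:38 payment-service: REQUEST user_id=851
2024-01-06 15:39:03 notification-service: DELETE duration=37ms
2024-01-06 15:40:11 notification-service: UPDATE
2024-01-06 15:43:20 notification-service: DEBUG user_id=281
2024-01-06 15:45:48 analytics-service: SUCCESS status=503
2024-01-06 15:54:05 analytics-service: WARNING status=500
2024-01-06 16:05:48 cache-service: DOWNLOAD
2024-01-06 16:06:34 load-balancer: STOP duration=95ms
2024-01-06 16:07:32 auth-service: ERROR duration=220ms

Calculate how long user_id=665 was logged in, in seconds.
1434

To calculate session duration:

1. Find LOGIN event for user_id=665: 2024-01-06 15:05:00
2. Find LOGOUT event for user_id=665: 2024-01-06 15:28:54
3. Session duration: 2024-01-06 15:28:54 - 2024-01-06 15:05:00 = 1434 seconds (23 minutes)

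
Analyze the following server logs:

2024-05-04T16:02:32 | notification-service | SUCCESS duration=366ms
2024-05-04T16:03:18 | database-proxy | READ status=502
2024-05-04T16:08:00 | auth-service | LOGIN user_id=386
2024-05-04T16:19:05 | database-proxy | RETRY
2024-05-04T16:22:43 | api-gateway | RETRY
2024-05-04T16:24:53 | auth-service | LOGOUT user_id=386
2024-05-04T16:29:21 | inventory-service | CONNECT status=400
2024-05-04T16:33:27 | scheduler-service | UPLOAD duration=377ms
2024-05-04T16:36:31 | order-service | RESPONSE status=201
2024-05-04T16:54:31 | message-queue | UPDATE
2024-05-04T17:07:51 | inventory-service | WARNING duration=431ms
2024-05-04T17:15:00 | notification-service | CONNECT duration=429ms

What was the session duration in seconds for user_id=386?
1013

To calculate session duration:

1. Find LOGIN event for user_id=386: 2024-05-04T16:08:00
2. Find LOGOUT event for user_id=386: 2024-05-04T16:24:53
3. Session duration: 2024-05-04T16:24:53 - 2024-05-04T16:08:00 = 1013 seconds (16 minutes)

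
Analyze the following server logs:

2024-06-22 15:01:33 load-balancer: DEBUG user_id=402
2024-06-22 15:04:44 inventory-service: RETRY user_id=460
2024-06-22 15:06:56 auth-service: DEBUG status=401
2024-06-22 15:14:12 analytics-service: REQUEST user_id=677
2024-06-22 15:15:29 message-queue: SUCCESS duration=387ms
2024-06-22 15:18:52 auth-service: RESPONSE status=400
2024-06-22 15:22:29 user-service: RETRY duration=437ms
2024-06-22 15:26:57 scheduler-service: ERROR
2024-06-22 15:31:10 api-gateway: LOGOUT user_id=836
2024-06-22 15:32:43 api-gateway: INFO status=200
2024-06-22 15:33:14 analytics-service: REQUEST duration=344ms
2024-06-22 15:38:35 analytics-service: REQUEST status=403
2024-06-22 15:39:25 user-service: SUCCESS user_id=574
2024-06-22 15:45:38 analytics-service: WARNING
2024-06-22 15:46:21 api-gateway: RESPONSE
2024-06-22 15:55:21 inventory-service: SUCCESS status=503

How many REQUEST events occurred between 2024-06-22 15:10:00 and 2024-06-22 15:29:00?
1

To count events in the time window:

1. Window boundaries: 2024-06-22 15:10:00 to 2024-06-22 15:29:00
2. Filter for REQUEST events within this window
3. Count matching events: 1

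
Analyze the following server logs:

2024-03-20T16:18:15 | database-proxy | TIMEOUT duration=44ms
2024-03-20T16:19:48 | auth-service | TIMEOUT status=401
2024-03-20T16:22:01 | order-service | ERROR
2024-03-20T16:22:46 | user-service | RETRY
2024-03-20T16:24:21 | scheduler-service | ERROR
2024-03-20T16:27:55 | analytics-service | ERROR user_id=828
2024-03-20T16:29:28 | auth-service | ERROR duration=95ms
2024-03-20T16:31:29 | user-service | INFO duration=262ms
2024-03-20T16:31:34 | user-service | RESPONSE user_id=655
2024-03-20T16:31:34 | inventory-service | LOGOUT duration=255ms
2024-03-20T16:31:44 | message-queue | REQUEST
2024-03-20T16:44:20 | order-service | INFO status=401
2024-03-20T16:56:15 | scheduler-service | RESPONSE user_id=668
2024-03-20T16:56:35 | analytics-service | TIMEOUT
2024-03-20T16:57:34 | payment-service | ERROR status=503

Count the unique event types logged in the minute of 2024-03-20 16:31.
4

To count unique event types:

1. Filter events in the minute starting at 2024-03-20 16:31
2. Extract event types from matching entries
3. Count unique types: 4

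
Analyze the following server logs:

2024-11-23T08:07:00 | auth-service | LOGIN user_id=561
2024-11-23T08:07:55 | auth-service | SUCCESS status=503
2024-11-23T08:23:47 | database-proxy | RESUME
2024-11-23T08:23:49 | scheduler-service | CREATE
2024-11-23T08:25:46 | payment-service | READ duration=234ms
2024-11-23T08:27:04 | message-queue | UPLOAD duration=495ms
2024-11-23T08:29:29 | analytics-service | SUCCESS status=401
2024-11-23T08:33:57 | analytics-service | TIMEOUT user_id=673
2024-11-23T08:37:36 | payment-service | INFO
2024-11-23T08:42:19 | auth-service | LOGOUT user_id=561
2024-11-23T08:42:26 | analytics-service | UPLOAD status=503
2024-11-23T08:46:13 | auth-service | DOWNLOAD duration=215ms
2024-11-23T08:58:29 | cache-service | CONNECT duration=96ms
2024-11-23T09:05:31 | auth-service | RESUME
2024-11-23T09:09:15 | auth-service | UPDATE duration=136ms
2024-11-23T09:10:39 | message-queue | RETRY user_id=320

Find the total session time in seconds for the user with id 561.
2119

To calculate session duration:

1. Find LOGIN event for user_id=561: 2024-11-23T08:07:00
2. Find LOGOUT event for user_id=561: 2024-11-23T08:42:19
3. Session duration: 2024-11-23T08:42:19 - 2024-11-23T08:07:00 = 2119 seconds (35 minutes)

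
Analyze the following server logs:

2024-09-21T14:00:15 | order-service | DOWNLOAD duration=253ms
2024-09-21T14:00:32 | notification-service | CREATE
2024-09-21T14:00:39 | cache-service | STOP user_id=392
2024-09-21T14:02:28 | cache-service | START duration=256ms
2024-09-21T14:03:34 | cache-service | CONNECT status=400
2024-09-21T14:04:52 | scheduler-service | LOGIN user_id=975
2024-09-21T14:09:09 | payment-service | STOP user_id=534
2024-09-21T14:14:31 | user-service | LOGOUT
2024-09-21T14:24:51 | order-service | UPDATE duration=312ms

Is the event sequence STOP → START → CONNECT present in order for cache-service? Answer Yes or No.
Yes

To verify sequence order:

1. Find all events in sequence STOP → START → CONNECT for cache-service
2. Extract their timestamps
3. Check if timestamps are in ascending order
4. Result: Yes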